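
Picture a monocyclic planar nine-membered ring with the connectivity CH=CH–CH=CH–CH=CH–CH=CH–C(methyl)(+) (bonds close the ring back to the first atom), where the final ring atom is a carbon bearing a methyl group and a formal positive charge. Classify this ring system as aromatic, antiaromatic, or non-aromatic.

Every ring atom contributes a p orbital perpendicular to the ring (the double-bond atoms are sp², each contributing one p electron; the carbocation has an empty p orbital), so the π system is cyclic and fully conjugated.
Counting π electrons: 4 × 2 = 8 from the double-bond units + 0 from the C(methyl)(+) atom = 8.
A 4n π count (8, n = 2) in a planar conjugated ring means antiaromatic.

Antiaromatic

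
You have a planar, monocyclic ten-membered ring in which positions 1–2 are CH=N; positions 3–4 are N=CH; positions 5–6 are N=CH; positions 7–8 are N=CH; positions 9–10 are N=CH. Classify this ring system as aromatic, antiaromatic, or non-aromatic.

Check conjugation: the double-bond atoms are sp², each contributing one p electron; the doubly-bonded nitrogens are pyridine-type — their lone pairs lie in the ring plane, leaving one electron in the p orbital — every position has a p orbital, so the cyclic π system is continuous.
Counting π electrons: 5 × 2 = 10 from the 5 double-bond units.
Since 10 = 4·2 + 2, the ring meets the 4n+2 criterion.

Aromatic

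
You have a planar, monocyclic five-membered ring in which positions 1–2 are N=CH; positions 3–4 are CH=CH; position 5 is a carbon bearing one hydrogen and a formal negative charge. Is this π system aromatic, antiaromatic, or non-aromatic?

All ring atoms are sp² and supply a p orbital to the ring (every atom in a ring double bond is sp² and brings one electron to the p orbital; the doubly-bonded nitrogens are pyridine-type — their lone pairs lie in the ring plane, leaving one electron in the p orbital; the carbanion's lone pair occupies the p orbital); the conjugation is uninterrupted.
π-electron count: 2 × 2 = 4 from the double-bond units + 2 from the CH(-) atom = 6.
Since 6 = 4·1 + 2, the ring meets the 4n+2 criterion.

Aromatic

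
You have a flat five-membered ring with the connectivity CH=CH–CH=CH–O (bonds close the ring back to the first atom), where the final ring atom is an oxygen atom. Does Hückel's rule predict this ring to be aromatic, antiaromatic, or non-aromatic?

Every ring atom contributes a p orbital perpendicular to the ring (the double-bond atoms are sp², each contributing one p electron; the oxygen donates one lone pair from its p orbital), so the π system is cyclic and fully conjugated.
Tallying contributions gives 2 × 2 = 4 from the double-bond units + 2 from the O atom = 6.
6 = 4(1) + 2, which satisfies Hückel's 4n+2 rule.
(This ring is furan.)

Aromatic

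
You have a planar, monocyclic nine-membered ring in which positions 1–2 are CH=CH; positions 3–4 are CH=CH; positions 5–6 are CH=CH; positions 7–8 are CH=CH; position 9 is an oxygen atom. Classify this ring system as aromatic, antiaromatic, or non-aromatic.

All ring atoms are sp² and supply a p orbital to the ring (each doubly-bonded ring atom is sp² with one p-orbital electron; the oxygen donates one lone pair from its p orbital); the conjugation is uninterrupted.
Counting π electrons: 4 × 2 = 8 from the double-bond units + 2 from the O atom = 10.
That gives a 4n+2 count (10, n = 2).

Aromatic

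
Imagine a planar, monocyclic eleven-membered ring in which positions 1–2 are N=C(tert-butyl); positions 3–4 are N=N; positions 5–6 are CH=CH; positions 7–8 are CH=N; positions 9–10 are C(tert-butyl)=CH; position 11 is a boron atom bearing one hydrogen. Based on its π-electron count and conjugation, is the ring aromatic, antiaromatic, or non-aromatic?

Aromatic

Check conjugation: the double-bond atoms are sp², each contributing one p electron; each =N– nitrogen is pyridine-type (lone pair in the sp² plane, one electron in the p orbital); the boron has an empty p orbital — every position has a p orbital, so the cyclic π system is continuous.
Adding the contributions, 5 × 2 = 10 from the double-bond units + 0 from the BH atom = 10.
That gives a 4n+2 count (10, n = 2).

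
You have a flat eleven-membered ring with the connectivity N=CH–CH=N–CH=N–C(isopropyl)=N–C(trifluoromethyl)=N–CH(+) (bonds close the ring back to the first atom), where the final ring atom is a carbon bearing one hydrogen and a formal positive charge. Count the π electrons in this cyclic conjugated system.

Every ring atom contributes a p orbital perpendicular to the ring (every atom in a ring double bond is sp² and brings one electron to the p orbital; each sp² =N– keeps its lone pair in-plane and puts one electron into the π system; the carbocation has an empty p orbital), so the π system is cyclic and fully conjugated.
π-electron count: 5 × 2 = 10 from the double-bond units + 0 from the CH(+) atom = 10.

10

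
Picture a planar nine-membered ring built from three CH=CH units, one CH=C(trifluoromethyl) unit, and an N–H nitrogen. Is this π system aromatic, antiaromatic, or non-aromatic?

The p orbitals form a continuous loop: each doubly-bonded ring atom is sp² with one p-orbital electron; the pyrrole-type nitrogen donates its lone pair from the p orbital. The ring is fully conjugated.
Adding the contributions, 4 × 2 = 8 from the double-bond units + 2 from the NH atom = 10.
Since 10 = 4·2 + 2, the ring meets the 4n+2 criterion.

Aromatic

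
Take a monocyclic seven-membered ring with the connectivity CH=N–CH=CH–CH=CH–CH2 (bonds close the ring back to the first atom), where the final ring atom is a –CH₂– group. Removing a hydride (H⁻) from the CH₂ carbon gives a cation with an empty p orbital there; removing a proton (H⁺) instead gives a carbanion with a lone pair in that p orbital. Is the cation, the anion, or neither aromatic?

Both ions have a continuous loop of p orbitals — each ring atom is sp².
Cation: 3 × 2 + 0 = 6 π electrons → 4(1)+2, aromatic.
Anion: 3 × 2 + 2 = 8 π electrons → 4(2), antiaromatic.

The cation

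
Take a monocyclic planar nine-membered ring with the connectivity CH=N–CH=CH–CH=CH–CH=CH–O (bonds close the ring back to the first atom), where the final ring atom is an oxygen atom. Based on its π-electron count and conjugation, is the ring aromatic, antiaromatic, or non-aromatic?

Aromatic

Check conjugation: the double-bond atoms are sp², each contributing one p electron; each =N– nitrogen is pyridine-type (lone pair in the sp² plane, one electron in the p orbital); the oxygen donates one lone pair from its p orbital — every position has a p orbital, so the cyclic π system is continuous.
Adding the contributions, 4 × 2 = 8 from the double-bond units + 2 from the O atom = 10.
That gives a 4n+2 count (10, n = 2).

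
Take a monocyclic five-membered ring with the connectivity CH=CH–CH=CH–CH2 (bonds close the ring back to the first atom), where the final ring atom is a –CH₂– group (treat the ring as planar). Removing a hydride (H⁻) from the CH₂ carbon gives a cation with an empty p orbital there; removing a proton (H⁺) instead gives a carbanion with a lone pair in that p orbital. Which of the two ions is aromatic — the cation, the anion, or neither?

Once that carbon is sp², every ring atom has a p orbital and both ions are fully conjugated.
Cation: 2 × 2 + 0 = 4 π electrons → 4(1), antiaromatic.
Anion: 2 × 2 + 2 = 6 π electrons → 4(1)+2, aromatic.

The anion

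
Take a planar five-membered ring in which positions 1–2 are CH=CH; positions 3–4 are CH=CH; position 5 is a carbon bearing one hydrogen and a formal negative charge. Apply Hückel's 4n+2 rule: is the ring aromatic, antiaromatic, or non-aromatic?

The p orbitals form a continuous loop: each doubly-bonded ring atom is sp² with one p-orbital electron; the carbanion's lone pair occupies the p orbital. The ring is fully conjugated.
Counting π electrons: 2 × 2 = 4 from the double-bond units + 2 from the CH(-) atom = 6.
That gives a 4n+2 count (6, n = 1).

Aromatic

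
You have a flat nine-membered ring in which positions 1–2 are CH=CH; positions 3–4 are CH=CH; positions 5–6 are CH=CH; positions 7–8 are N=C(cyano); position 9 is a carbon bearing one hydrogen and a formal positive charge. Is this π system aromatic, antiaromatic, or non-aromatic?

Antiaromatic

Every ring atom contributes a p orbital perpendicular to the ring (each doubly-bonded ring atom is sp² with one p-orbital electron; the doubly-bonded nitrogens are pyridine-type — their lone pairs lie in the ring plane, leaving one electron in the p orbital; the carbocation has an empty p orbital), so the π system is cyclic and fully conjugated.
Adding the contributions, 4 × 2 = 8 from the double-bond units + 0 from the CH(+) atom = 8.
8 = 4(2); a planar, fully conjugated 4n system is antiaromatic.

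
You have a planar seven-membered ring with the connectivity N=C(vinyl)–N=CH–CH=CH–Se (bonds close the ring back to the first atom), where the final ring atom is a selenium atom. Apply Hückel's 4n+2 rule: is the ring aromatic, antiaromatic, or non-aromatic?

The p orbitals form a continuous loop: each doubly-bonded ring atom is sp² with one p-orbital electron; the doubly-bonded nitrogens are pyridine-type — their lone pairs lie in the ring plane, leaving one electron in the p orbital; the selenium donates one lone pair from its p orbital. The ring is fully conjugated.
π-electron count: 3 × 2 = 6 from the double-bond units + 2 from the Se atom = 8.
With 8 = 4·2 π electrons, Hückel's rule classifies the planar ring as antiaromatic.

Antiaromatic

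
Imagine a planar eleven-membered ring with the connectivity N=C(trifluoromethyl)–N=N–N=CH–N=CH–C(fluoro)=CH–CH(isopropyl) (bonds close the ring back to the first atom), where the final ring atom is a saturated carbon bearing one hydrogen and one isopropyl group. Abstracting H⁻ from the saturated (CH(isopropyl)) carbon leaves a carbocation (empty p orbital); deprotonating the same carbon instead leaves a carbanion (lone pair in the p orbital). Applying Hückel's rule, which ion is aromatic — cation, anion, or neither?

Once that carbon is sp², every ring atom has a p orbital and both ions are fully conjugated.
Cation: 5 × 2 + 0 = 10 π electrons → 4(2)+2, aromatic.
Anion: 5 × 2 + 2 = 12 π electrons → 4(3), antiaromatic.

The cation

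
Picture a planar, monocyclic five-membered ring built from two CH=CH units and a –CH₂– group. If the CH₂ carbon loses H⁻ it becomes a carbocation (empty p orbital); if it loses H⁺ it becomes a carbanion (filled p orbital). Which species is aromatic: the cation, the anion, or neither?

The anion

Once that carbon is sp², every ring atom has a p orbital and both ions are fully conjugated.
Cation: 2 × 2 + 0 = 4 π electrons → 4(1), antiaromatic.
Anion: 2 × 2 + 2 = 6 π electrons → 4(1)+2, aromatic.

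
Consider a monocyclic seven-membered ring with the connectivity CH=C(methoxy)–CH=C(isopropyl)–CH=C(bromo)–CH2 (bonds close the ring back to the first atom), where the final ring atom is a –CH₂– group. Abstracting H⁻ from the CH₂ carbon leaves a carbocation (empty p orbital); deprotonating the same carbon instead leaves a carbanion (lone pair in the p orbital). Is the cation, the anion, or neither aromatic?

The cation

In either ion the ring is fully conjugated: every atom, including the new sp² carbon, supplies a p orbital.
Cation: 3 × 2 + 0 = 6 π electrons → 4(1)+2, aromatic.
Anion: 3 × 2 + 2 = 8 π electrons → 4(2), antiaromatic.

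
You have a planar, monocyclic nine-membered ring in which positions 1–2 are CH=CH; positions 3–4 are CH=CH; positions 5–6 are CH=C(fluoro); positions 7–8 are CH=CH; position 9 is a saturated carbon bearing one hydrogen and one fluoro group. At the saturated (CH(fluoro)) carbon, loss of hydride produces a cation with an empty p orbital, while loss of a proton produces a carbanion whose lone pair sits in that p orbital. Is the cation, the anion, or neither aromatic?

In both ions every ring atom is sp² and contributes a p orbital, so both rings are fully conjugated.
Cation: 4 × 2 + 0 = 8 π electrons → 4(2), antiaromatic.
Anion: 4 × 2 + 2 = 10 π electrons → 4(2)+2, aromatic.

The anion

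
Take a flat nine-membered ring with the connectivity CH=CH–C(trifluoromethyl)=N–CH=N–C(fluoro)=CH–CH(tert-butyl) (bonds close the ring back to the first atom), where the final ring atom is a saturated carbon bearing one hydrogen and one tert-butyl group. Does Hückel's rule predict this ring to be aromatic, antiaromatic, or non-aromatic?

At the CH(tert-butyl) position, that saturated carbon is sp³ and has no p orbital in the ring π system; the ring's p-orbital overlap is broken there.
Hückel's rule only applies to fully conjugated rings, so this one is simply non-aromatic.

Non-aromatic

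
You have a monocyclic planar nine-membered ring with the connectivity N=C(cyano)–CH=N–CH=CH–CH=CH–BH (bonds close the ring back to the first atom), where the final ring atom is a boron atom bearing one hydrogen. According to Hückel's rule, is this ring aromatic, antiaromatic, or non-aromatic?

Antiaromatic

All ring atoms are sp² and supply a p orbital to the ring (every atom in a ring double bond is sp² and brings one electron to the p orbital; the doubly-bonded nitrogens are pyridine-type — their lone pairs lie in the ring plane, leaving one electron in the p orbital; the boron has an empty p orbital); the conjugation is uninterrupted.
Counting π electrons: 4 × 2 = 8 from the double-bond units + 0 from the BH atom = 8.
8 is a 4n count (n = 2), so the planar conjugated ring is antiaromatic.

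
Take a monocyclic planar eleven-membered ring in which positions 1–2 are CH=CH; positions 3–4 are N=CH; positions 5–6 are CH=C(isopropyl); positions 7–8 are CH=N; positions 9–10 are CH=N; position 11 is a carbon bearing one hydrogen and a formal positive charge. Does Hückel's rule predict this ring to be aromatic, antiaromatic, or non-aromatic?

The p orbitals form a continuous loop: each doubly-bonded ring atom is sp² with one p-orbital electron; each =N– nitrogen is pyridine-type (lone pair in the sp² plane, one electron in the p orbital); the carbocation has an empty p orbital. The ring is fully conjugated.
Tallying contributions gives 5 × 2 = 10 from the double-bond units + 0 from the CH(+) atom = 10.
With 10 π electrons (n = 2), the Hückel 4n+2 condition holds.

Aromatic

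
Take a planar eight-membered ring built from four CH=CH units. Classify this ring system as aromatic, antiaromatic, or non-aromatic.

All ring atoms are sp² and supply a p orbital to the ring (every atom in a ring double bond is sp² and brings one electron to the p orbital); the conjugation is uninterrupted.
Counting π electrons: 4 × 2 = 8 from the 4 double-bond units.
8 = 4(2); a planar, fully conjugated 4n system is antiaromatic.
This is cyclooctatetraene.

Antiaromatic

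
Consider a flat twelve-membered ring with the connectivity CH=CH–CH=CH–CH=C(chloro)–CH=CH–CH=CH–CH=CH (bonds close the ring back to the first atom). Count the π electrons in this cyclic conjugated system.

Every ring atom contributes a p orbital perpendicular to the ring (each doubly-bonded ring atom is sp² with one p-orbital electron), so the π system is cyclic and fully conjugated.
Adding the contributions, 6 × 2 = 12 from the 6 double-bond units.

12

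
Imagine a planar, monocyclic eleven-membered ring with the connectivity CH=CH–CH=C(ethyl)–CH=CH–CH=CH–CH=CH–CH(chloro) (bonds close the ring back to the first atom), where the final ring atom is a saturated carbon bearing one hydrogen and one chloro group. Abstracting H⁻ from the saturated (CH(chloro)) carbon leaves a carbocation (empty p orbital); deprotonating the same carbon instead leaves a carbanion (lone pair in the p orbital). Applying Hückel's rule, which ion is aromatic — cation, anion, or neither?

The cation

In either ion the ring is fully conjugated: every atom, including the new sp² carbon, supplies a p orbital.
Cation: 5 × 2 + 0 = 10 π electrons → 4(2)+2, aromatic.
Anion: 5 × 2 + 2 = 12 π electrons → 4(3), antiaromatic.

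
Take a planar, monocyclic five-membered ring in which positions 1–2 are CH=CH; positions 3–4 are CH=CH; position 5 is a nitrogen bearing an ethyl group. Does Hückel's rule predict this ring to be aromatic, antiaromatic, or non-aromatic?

The p orbitals form a continuous loop: the double-bond atoms are sp², each contributing one p electron; the pyrrole-type nitrogen donates its lone pair from the p orbital. The ring is fully conjugated.
Tallying contributions gives 2 × 2 = 4 from the double-bond units + 2 from the N(ethyl) atom = 6.
Since 6 = 4·1 + 2, the ring meets the 4n+2 criterion.

Aromatic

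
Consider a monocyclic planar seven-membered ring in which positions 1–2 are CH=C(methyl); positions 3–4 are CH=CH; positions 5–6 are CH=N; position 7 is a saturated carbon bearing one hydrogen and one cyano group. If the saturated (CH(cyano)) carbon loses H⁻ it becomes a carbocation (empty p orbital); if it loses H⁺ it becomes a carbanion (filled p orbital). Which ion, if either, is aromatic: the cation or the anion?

Once that carbon is sp², every ring atom has a p orbital and both ions are fully conjugated.
Cation: 3 × 2 + 0 = 6 π electrons → 4(1)+2, aromatic.
Anion: 3 × 2 + 2 = 8 π electrons → 4(2), antiaromatic.

The cation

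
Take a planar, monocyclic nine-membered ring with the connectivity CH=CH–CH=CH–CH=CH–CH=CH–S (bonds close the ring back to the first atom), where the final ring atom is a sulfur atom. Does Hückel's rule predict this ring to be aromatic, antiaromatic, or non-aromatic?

Aromatic

All ring atoms are sp² and supply a p orbital to the ring (every atom in a ring double bond is sp² and brings one electron to the p orbital; the sulfur donates one lone pair from its p orbital); the conjugation is uninterrupted.
Adding the contributions, 4 × 2 = 8 from the double-bond units + 2 from the S atom = 10.
That gives a 4n+2 count (10, n = 2).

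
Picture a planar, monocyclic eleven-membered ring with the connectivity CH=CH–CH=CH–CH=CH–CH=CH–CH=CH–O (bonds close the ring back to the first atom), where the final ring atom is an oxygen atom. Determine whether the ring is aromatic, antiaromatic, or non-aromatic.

Every ring atom contributes a p orbital perpendicular to the ring (each doubly-bonded ring atom is sp² with one p-orbital electron; the oxygen donates one lone pair from its p orbital), so the π system is cyclic and fully conjugated.
Adding the contributions, 5 × 2 = 10 from the double-bond units + 2 from the O atom = 12.
12 = 4(3); a planar, fully conjugated 4n system is antiaromatic.

Antiaromatic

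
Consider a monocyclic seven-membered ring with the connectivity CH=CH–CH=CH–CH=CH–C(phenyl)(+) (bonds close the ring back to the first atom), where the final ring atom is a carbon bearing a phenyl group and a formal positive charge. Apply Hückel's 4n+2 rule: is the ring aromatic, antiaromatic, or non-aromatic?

Aromatic

All ring atoms are sp² and supply a p orbital to the ring (the double-bond atoms are sp², each contributing one p electron; the carbocation has an empty p orbital); the conjugation is uninterrupted.
Adding the contributions, 3 × 2 = 6 from the double-bond units + 0 from the C(phenyl)(+) atom = 6.
With 6 π electrons (n = 1), the Hückel 4n+2 condition holds.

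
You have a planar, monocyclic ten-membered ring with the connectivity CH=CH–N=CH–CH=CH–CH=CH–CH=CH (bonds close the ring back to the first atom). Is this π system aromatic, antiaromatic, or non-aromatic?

All ring atoms are sp² and supply a p orbital to the ring (the double-bond atoms are sp², each contributing one p electron; each =N– nitrogen is pyridine-type (lone pair in the sp² plane, one electron in the p orbital)); the conjugation is uninterrupted.
Counting π electrons: 5 × 2 = 10 from the 5 double-bond units.
That gives a 4n+2 count (10, n = 2).

Aromatic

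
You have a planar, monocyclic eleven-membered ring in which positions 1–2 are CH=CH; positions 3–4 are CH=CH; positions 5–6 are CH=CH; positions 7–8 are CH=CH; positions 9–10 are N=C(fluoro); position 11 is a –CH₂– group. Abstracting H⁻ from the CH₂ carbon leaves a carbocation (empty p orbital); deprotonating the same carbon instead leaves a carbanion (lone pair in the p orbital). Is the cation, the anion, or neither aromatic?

Once that carbon is sp², every ring atom has a p orbital and both ions are fully conjugated.
Cation: 5 × 2 + 0 = 10 π electrons → 4(2)+2, aromatic.
Anion: 5 × 2 + 2 = 12 π electrons → 4(3), antiaromatic.

The cation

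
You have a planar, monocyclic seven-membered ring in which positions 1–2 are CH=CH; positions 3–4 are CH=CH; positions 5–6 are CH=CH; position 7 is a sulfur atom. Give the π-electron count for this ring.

All ring atoms are sp² and supply a p orbital to the ring (every atom in a ring double bond is sp² and brings one electron to the p orbital; the sulfur donates one lone pair from its p orbital); the conjugation is uninterrupted.
π-electron count: 3 × 2 = 6 from the double-bond units + 2 from the S atom = 8.

8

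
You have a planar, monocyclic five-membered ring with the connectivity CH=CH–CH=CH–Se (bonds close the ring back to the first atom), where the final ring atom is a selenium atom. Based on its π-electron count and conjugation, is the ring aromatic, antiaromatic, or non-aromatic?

All ring atoms are sp² and supply a p orbital to the ring (the double-bond atoms are sp², each contributing one p electron; the selenium donates one lone pair from its p orbital); the conjugation is uninterrupted.
Adding the contributions, 2 × 2 = 4 from the double-bond units + 2 from the Se atom = 6.
That gives a 4n+2 count (6, n = 1).
(This ring is selenophene.)

Aromatic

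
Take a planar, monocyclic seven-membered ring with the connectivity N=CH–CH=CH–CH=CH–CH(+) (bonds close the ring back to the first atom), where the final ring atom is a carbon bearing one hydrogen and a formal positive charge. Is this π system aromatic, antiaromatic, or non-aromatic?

Aromatic

The p orbitals form a continuous loop: every atom in a ring double bond is sp² and brings one electron to the p orbital; the doubly-bonded nitrogens are pyridine-type — their lone pairs lie in the ring plane, leaving one electron in the p orbital; the carbocation has an empty p orbital. The ring is fully conjugated.
Counting π electrons: 3 × 2 = 6 from the double-bond units + 0 from the CH(+) atom = 6.
Since 6 = 4·1 + 2, the ring meets the 4n+2 criterion.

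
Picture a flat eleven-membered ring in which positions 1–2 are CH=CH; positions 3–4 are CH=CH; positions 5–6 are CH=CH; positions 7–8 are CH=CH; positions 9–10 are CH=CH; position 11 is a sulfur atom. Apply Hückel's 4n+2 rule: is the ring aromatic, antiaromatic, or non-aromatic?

Antiaromatic

All ring atoms are sp² and supply a p orbital to the ring (the double-bond atoms are sp², each contributing one p electron; the sulfur donates one lone pair from its p orbital); the conjugation is uninterrupted.
Tallying contributions gives 5 × 2 = 10 from the double-bond units + 2 from the S atom = 12.
A 4n π count (12, n = 3) in a planar conjugated ring means antiaromatic.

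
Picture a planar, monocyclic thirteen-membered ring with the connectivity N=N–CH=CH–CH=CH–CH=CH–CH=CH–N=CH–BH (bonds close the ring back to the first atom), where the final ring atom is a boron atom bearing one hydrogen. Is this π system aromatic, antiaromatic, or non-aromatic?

Antiaromatic

All ring atoms are sp² and supply a p orbital to the ring (each doubly-bonded ring atom is sp² with one p-orbital electron; each sp² =N– keeps its lone pair in-plane and puts one electron into the π system; the boron has an empty p orbital); the conjugation is uninterrupted.
Tallying contributions gives 6 × 2 = 12 from the double-bond units + 0 from the BH atom = 12.
12 is a 4n count (n = 3), so the planar conjugated ring is antiaromatic.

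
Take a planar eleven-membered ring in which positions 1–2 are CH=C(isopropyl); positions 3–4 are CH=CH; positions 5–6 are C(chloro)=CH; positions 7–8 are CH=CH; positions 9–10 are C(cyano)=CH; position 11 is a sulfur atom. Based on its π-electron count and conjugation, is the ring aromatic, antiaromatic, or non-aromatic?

Check conjugation: every atom in a ring double bond is sp² and brings one electron to the p orbital; the sulfur donates one lone pair from its p orbital — every position has a p orbital, so the cyclic π system is continuous.
Adding the contributions, 5 × 2 = 10 from the double-bond units + 2 from the S atom = 12.
With 12 = 4·3 π electrons, Hückel's rule classifies the planar ring as antiaromatic.

Antiaromatic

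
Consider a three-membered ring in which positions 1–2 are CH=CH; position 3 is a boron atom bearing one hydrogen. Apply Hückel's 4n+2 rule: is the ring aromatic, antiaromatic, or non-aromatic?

The p orbitals form a continuous loop: the double-bond atoms are sp², each contributing one p electron; the boron has an empty p orbital. The ring is fully conjugated.
Adding the contributions, 1 × 2 = 2 from the double-bond unit + 0 from the BH atom = 2.
That gives a 4n+2 count (2, n = 0).

Aromatic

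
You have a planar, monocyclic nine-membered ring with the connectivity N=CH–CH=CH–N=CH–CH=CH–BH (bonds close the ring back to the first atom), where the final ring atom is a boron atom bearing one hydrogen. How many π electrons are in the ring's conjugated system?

8

Check conjugation: the double-bond atoms are sp², each contributing one p electron; the doubly-bonded nitrogens are pyridine-type — their lone pairs lie in the ring plane, leaving one electron in the p orbital; the boron has an empty p orbital — every position has a p orbital, so the cyclic π system is continuous.
π-electron count: 4 × 2 = 8 from the double-bond units + 0 from the BH atom = 8.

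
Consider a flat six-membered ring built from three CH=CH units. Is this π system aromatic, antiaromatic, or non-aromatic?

Check conjugation: the double-bond atoms are sp², each contributing one p electron — every position has a p orbital, so the cyclic π system is continuous.
Tallying contributions gives 3 × 2 = 6 from the 3 double-bond units.
Since 6 = 4·1 + 2, the ring meets the 4n+2 criterion.
This is benzene.

Aromatic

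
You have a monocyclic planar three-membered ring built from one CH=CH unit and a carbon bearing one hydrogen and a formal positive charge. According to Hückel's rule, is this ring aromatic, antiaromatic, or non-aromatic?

Check conjugation: each doubly-bonded ring atom is sp² with one p-orbital electron; the carbocation has an empty p orbital — every position has a p orbital, so the cyclic π system is continuous.
Counting π electrons: 1 × 2 = 2 from the double-bond unit + 0 from the CH(+) atom = 2.
That gives a 4n+2 count (2, n = 0).
(This ring is the cyclopropenyl cation.)

Aromatic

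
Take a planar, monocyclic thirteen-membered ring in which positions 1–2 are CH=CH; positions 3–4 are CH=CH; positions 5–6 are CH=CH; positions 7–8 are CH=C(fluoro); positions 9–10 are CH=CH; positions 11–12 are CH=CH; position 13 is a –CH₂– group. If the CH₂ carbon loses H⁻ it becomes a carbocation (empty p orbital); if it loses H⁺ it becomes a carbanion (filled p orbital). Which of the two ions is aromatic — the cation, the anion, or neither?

The anion

Both ions have a continuous loop of p orbitals — each ring atom is sp².
Cation: 6 × 2 + 0 = 12 π electrons → 4(3), antiaromatic.
Anion: 6 × 2 + 2 = 14 π electrons → 4(3)+2, aromatic.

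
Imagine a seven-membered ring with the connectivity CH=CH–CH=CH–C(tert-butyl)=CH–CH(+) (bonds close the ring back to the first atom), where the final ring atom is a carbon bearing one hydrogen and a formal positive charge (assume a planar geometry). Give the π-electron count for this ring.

6

The p orbitals form a continuous loop: every atom in a ring double bond is sp² and brings one electron to the p orbital; the carbocation has an empty p orbital. The ring is fully conjugated.
Tallying contributions gives 3 × 2 = 6 from the double-bond units + 0 from the CH(+) atom = 6.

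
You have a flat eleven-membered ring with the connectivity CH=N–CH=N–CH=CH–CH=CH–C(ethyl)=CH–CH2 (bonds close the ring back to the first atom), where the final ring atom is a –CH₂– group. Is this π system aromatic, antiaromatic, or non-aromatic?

The CH2 position has four σ bonds — the tetrahedral CH₂ carbon is sp³ and has no p orbital in the ring π system — so the cyclic conjugation is interrupted.
Hückel's rule only applies to fully conjugated rings, so this one is simply non-aromatic.

Non-aromatic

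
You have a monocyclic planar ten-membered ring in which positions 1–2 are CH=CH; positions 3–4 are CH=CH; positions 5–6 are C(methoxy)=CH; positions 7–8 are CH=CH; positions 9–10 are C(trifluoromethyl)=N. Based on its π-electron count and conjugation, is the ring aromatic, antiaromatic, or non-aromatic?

All ring atoms are sp² and supply a p orbital to the ring (each doubly-bonded ring atom is sp² with one p-orbital electron; the doubly-bonded nitrogens are pyridine-type — their lone pairs lie in the ring plane, leaving one electron in the p orbital); the conjugation is uninterrupted.
Adding the contributions, 5 × 2 = 10 from the 5 double-bond units.
10 = 4(2) + 2, which satisfies Hückel's 4n+2 rule.

Aromatic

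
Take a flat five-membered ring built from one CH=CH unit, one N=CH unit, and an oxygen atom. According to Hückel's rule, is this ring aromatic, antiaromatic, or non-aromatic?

The p orbitals form a continuous loop: every atom in a ring double bond is sp² and brings one electron to the p orbital; each =N– nitrogen is pyridine-type (lone pair in the sp² plane, one electron in the p orbital); the oxygen donates one lone pair from its p orbital. The ring is fully conjugated.
Adding the contributions, 2 × 2 = 4 from the double-bond units + 2 from the O atom = 6.
With 6 π electrons (n = 1), the Hückel 4n+2 condition holds.

Aromatic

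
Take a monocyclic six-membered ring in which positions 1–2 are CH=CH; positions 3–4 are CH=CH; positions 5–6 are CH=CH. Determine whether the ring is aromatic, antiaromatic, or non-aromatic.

The p orbitals form a continuous loop: every atom in a ring double bond is sp² and brings one electron to the p orbital. The ring is fully conjugated.
Tallying contributions gives 3 × 2 = 6 from the 3 double-bond units.
That gives a 4n+2 count (6, n = 1).
(This ring is benzene.)

Aromatic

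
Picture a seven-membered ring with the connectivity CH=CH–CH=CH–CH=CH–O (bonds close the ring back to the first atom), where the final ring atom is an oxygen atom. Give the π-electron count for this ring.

8

Every ring atom contributes a p orbital perpendicular to the ring (each doubly-bonded ring atom is sp² with one p-orbital electron; the oxygen donates one lone pair from its p orbital), so the π system is cyclic and fully conjugated.
Adding the contributions, 3 × 2 = 6 from the double-bond units + 2 from the O atom = 8.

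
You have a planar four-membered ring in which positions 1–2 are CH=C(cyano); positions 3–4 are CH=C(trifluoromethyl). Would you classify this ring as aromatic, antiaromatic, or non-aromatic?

Antiaromatic

Check conjugation: every atom in a ring double bond is sp² and brings one electron to the p orbital — every position has a p orbital, so the cyclic π system is continuous.
Counting π electrons: 2 × 2 = 4 from the 2 double-bond units.
With 4 = 4·1 π electrons, Hückel's rule classifies the planar ring as antiaromatic.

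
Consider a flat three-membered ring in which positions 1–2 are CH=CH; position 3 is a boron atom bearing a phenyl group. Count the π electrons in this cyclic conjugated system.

Check conjugation: every atom in a ring double bond is sp² and brings one electron to the p orbital; the boron has an empty p orbital — every position has a p orbital, so the cyclic π system is continuous.
π-electron count: 1 × 2 = 2 from the double-bond unit + 0 from the B(phenyl) atom = 2.

2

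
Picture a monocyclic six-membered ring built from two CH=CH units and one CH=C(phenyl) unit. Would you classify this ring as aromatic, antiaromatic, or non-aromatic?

Aromatic

Every ring atom contributes a p orbital perpendicular to the ring (the double-bond atoms are sp², each contributing one p electron), so the π system is cyclic and fully conjugated.
Tallying contributions gives 3 × 2 = 6 from the 3 double-bond units.
6 = 4(1) + 2, which satisfies Hückel's 4n+2 rule.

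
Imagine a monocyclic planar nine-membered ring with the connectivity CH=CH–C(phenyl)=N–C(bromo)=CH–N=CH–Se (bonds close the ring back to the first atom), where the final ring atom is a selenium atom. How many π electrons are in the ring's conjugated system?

All ring atoms are sp² and supply a p orbital to the ring (each doubly-bonded ring atom is sp² with one p-orbital electron; the doubly-bonded nitrogens are pyridine-type — their lone pairs lie in the ring plane, leaving one electron in the p orbital; the selenium donates one lone pair from its p orbital); the conjugation is uninterrupted.
Tallying contributions gives 4 × 2 = 8 from the double-bond units + 2 from the Se atom = 10.

10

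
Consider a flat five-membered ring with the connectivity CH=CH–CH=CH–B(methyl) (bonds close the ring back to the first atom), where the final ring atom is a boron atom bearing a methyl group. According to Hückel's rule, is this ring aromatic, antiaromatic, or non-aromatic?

Check conjugation: each doubly-bonded ring atom is sp² with one p-orbital electron; the boron has an empty p orbital — every position has a p orbital, so the cyclic π system is continuous.
Counting π electrons: 2 × 2 = 4 from the double-bond units + 0 from the B(methyl) atom = 4.
4 = 4(1); a planar, fully conjugated 4n system is antiaromatic.

Antiaromatic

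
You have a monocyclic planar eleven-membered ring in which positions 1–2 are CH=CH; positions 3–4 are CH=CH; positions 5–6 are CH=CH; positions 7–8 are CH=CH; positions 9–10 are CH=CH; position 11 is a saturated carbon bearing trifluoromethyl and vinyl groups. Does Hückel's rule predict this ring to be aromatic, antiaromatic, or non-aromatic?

Because that saturated carbon is sp³ and has no p orbital in the ring π system at the C(trifluoromethyl)(vinyl) position, the π system cannot extend all the way around the ring.
Broken conjugation rules out both aromaticity and antiaromaticity.

Non-aromatic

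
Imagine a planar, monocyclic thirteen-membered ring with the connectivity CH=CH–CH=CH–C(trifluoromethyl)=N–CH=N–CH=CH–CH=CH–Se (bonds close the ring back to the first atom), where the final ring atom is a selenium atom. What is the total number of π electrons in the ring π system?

14

Check conjugation: every atom in a ring double bond is sp² and brings one electron to the p orbital; each =N– nitrogen is pyridine-type (lone pair in the sp² plane, one electron in the p orbital); the selenium donates one lone pair from its p orbital — every position has a p orbital, so the cyclic π system is continuous.
Adding the contributions, 6 × 2 = 12 from the double-bond units + 2 from the Se atom = 14.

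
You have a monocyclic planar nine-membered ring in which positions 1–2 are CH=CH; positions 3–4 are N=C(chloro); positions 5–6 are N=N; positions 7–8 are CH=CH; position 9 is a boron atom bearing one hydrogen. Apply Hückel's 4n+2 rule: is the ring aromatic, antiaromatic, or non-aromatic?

Antiaromatic

All ring atoms are sp² and supply a p orbital to the ring (the double-bond atoms are sp², each contributing one p electron; each =N– nitrogen is pyridine-type (lone pair in the sp² plane, one electron in the p orbital); the boron has an empty p orbital); the conjugation is uninterrupted.
Adding the contributions, 4 × 2 = 8 from the double-bond units + 0 from the BH atom = 8.
8 is a 4n count (n = 2), so the planar conjugated ring is antiaromatic.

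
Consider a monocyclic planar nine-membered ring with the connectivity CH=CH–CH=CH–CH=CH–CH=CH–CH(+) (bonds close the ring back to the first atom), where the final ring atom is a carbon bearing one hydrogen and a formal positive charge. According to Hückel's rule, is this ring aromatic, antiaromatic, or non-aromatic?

Antiaromatic

All ring atoms are sp² and supply a p orbital to the ring (each doubly-bonded ring atom is sp² with one p-orbital electron; the carbocation has an empty p orbital); the conjugation is uninterrupted.
Adding the contributions, 4 × 2 = 8 from the double-bond units + 0 from the CH(+) atom = 8.
A 4n π count (8, n = 2) in a planar conjugated ring means antiaromatic.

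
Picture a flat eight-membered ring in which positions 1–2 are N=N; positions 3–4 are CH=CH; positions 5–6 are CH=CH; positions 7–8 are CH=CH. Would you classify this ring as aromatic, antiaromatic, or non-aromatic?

Every ring atom contributes a p orbital perpendicular to the ring (each doubly-bonded ring atom is sp² with one p-orbital electron; each sp² =N– keeps its lone pair in-plane and puts one electron into the π system), so the π system is cyclic and fully conjugated.
π-electron count: 4 × 2 = 8 from the 4 double-bond units.
8 = 4(2); a planar, fully conjugated 4n system is antiaromatic.

Antiaromatic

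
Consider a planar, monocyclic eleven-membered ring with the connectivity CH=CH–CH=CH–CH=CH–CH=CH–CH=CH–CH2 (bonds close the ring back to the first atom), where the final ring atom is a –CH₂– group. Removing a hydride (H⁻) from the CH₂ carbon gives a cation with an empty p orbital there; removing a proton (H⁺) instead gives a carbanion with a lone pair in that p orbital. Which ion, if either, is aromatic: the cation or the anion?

Once that carbon is sp², every ring atom has a p orbital and both ions are fully conjugated.
Cation: 5 × 2 + 0 = 10 π electrons → 4(2)+2, aromatic.
Anion: 5 × 2 + 2 = 12 π electrons → 4(3), antiaromatic.

The cation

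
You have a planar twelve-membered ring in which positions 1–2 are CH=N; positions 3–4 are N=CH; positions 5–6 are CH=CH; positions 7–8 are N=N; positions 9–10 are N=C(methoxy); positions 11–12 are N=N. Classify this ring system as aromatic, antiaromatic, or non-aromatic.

Antiaromatic

Check conjugation: the double-bond atoms are sp², each contributing one p electron; the doubly-bonded nitrogens are pyridine-type — their lone pairs lie in the ring plane, leaving one electron in the p orbital — every position has a p orbital, so the cyclic π system is continuous.
Counting π electrons: 6 × 2 = 12 from the 6 double-bond units.
With 12 = 4·3 π electrons, Hückel's rule classifies the planar ring as antiaromatic.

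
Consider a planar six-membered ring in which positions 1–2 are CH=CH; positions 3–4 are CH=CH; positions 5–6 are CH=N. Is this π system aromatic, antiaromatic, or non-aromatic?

The p orbitals form a continuous loop: every atom in a ring double bond is sp² and brings one electron to the p orbital; the doubly-bonded nitrogens are pyridine-type — their lone pairs lie in the ring plane, leaving one electron in the p orbital. The ring is fully conjugated.
Counting π electrons: 3 × 2 = 6 from the 3 double-bond units.
With 6 π electrons (n = 1), the Hückel 4n+2 condition holds.

Aromatic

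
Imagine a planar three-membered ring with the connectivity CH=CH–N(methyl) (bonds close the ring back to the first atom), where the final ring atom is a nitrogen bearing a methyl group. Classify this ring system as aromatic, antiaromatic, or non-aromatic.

Check conjugation: every atom in a ring double bond is sp² and brings one electron to the p orbital; the pyrrole-type nitrogen donates its lone pair from the p orbital — every position has a p orbital, so the cyclic π system is continuous.
Counting π electrons: 1 × 2 = 2 from the double-bond unit + 2 from the N(methyl) atom = 4.
4 = 4(1); a planar, fully conjugated 4n system is antiaromatic.

Antiaromatic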